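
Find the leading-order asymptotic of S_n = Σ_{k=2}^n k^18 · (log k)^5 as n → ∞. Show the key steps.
S_n ~ n^19 · (log n)^5 / 19

By integral comparison, S_n = ∫_1^n x^18 · (log x)^5 dx + O(n^18 · (log n)^5). For the integral, the leading term of ∫_1^n x^18 (log x)^5 dx is n^19/19 · (log n)^5 (by repeated integration by parts; each step lowers the log-exponent and produces a relatively O(1/log n) correction). Hence S_n ~ n^19 · (log n)^5 / 19.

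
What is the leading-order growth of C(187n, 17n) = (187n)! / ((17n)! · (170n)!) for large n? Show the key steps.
C(187n, 17n) ~ (285311670611/10000000000)^(17n) · sqrt(11/(20π·17n))

Write N = 17n. Apply Stirling to each factorial:
  (11N)! ~ sqrt(2π·11N) · (11N/e)^(11N),
  N! ~ sqrt(2π N) · (N/e)^N,
  (10N)! ~ sqrt(2π·10N) · (10N/e)^(10N).
The exponential factors combine to (11N)^(11N) / (N^N · (10N)^(10N)) = 11^(11N)/10^(10N) = (11^11/10^10)^N = (285311670611/10000000000)^N.
The square-root prefactors combine to sqrt(2π·11N) / (sqrt(2π N)·sqrt(2π·10N)) = sqrt(11 / (2π·10·N)) = sqrt(11/(20π·17n)).
Substituting N = 17n: C(187n, 17n) ~ (285311670611/10000000000)^(17n) · sqrt(11/(20π·17n)).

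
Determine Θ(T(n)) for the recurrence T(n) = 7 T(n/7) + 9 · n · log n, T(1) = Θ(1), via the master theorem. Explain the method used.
T(n) = Θ(n · (log n)^2)

Here log_7 7 = 1 and f(n) = 9 · n · log n = Θ(n^(log_7 7) · (log n)^1). This is the extended Case 2 of the master theorem (f matches the critical exponent up to log factors), giving T(n) = Θ(n^(log_7 7) · (log n)^(1+1)) = Θ(n · (log n)^2).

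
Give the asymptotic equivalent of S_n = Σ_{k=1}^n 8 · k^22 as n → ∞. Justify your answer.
S_n ~ 8 · n^23 / 23

By integral comparison (Euler-Maclaurin), Σ_{k=1}^n 8 · k^22 = 8 · ∫_0^n x^22 dx + O(n^22) = 8 · n^23/23 + O(n^22). (Equivalently, Faulhaber's formula gives the same leading term.)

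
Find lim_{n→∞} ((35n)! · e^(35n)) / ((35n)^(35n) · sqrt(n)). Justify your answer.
lim = sqrt(2π·35)

Stirling: (35n)! ~ sqrt(2π·35n) · (35n/e)^(35n). Hence
  (35n)! · e^(35n) / (35n)^(35n) ~ sqrt(2π·35n).
Dividing by sqrt(n): sqrt(2π·35n) / sqrt(n) = sqrt(2π·35) · n^((1−1)/2), so the limit is sqrt(2π·35).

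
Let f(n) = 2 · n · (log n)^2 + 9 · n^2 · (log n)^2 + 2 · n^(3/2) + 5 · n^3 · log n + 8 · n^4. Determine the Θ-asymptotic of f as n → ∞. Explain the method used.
f(n) ∈ Θ(n^4)

Compare the terms by growth order. For large n, n^a · (log n)^b dominates n^a' · (log n)^b' iff a > a', or (a = a' and b > b'). Ranking the 5 terms shows the dominant one is 8 · n^4. Hence f(n) ∈ Θ(n^4).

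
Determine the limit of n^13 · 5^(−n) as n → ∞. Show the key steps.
lim = 0

Exponentials with base > 1 dominate every fixed polynomial: for any fixed c, n^c / 5^n → 0 as n → ∞ (e.g. by the ratio test, or by writing 5^n = e^(n ln 5) and noting e^(n ln 5) / n^c → ∞). Hence n^13 · 5^(−n) = n^13 / 5^n → 0.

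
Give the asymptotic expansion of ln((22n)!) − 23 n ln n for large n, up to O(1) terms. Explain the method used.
ln((22n)!) − 23 n ln n = −n ln n + 22(ln 22 − 1) n + (1/2) ln(2π·22n) + O(1/n)

Stirling: ln((22n)!) = 22n ln(22n) − 22n + (1/2) ln(2π·22n) + O(1/n).
Expand 22n ln(22n) = 22n (ln n + ln 22) = 22n ln n + 22n ln 22.
Subtract 23n ln n: leading term is (22 − 23) n ln n = −n ln n. The next term is 22n ln 22 − 22n = 22(ln 22 − 1) n. Then the (1/2) ln(2π·22n) correction.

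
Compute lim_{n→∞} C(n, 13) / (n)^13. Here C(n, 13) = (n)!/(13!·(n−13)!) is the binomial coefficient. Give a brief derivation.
lim = 1/13! = 1/6227020800

With N = n → ∞: C(N, 13) / N^13 = [N(N−1)…(N−12)] / (13! · N^13) = (1/13!) · 1 · (1 − 1/n) · … · (1 − 12/n). Each factor → 1 as N → ∞, so the limit is 1/13! = 1/6227020800.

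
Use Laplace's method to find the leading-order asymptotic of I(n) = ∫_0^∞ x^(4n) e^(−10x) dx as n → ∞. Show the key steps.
I(n) ~ (sqrt(2π·4n) / 10) · (4n/(10e))^(4n)

Write the integrand as exp(4n ln x − 10x) and set f(x) = 4n ln x − 10x. Then f'(x) = 4n/x − 10 = 0 at x* = 4n/10, and f''(x*) = −4n/x*^2 = −10^2/(4n). Laplace's method (interior maximum) gives
  I(n) ~ e^(f(x*)) · sqrt(2π / |f''(x*)|)
        = exp(4n ln(4n/10) − 4n) · sqrt(2π · 4n / 10^2)
        = (4n/10)^(4n) e^(−4n) · sqrt(2π·4n) / 10
        = (sqrt(2π·4n) / 10) · (4n/(10e))^(4n).
This matches Γ(4n+1)/10^(4n+1) with Stirling applied to Γ.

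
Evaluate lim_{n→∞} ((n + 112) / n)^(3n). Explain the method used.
lim = e^336

Rewrite as (1 + 112/n)^(3n). By the standard limit (1 + x/n)^n → e^x, we have (1 + 112/n)^n → e^112, and raising to the 3rd power gives e^336.
More precisely, ln[(1 + 112/n)^(3n)] = 3n · ln(1 + 112/n) = 3n · (112/n + O(1/n^2)) = 336 + O(1/n) → 336.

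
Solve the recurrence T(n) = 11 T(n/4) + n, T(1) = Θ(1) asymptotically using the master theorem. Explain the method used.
T(n) = Θ(n^(log_4 11))

Master theorem: compare f(n) = n to n^(log_4 11) where log_4 11 ≈ 1.730. Since 1 < log_4 11, we have f(n) = O(n^(log_4 11 − ε)) for some ε > 0 — Case 1. Hence T(n) = Θ(n^(log_4 11)).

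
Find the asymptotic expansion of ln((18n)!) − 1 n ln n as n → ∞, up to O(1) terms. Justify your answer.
ln((18n)!) − 1 n ln n = 17 n ln n + 18(ln 18 − 1) n + (1/2) ln(2π·18n) + O(1/n)

Stirling: ln((18n)!) = 18n ln(18n) − 18n + (1/2) ln(2π·18n) + O(1/n).
Expand 18n ln(18n) = 18n (ln n + ln 18) = 18n ln n + 18n ln 18.
Subtract 1n ln n: leading term is (18 − 1) n ln n = 17 n ln n. The next term is 18n ln 18 − 18n = 18(ln 18 − 1) n. Then the (1/2) ln(2π·18n) correction.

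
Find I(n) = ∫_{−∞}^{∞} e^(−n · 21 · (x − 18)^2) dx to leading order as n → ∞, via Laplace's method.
I(n) = sqrt(π/(21n))

Here φ(x) = 21 · (x − 18)^2 has its unique minimum at x* = 18 with φ(x*) = 0 and φ''(x*) = 42. Laplace's method gives
  I(n) ~ e^(−n φ(x*)) · sqrt(2π / (n · φ''(x*))) = sqrt(2π / (42n)) = sqrt(π/(21n)).
This is exact: substituting u = (x − 18)·sqrt(21n) gives I(n) = (1/sqrt(21n)) ∫_{−∞}^{∞} e^(−u^2) du = sqrt(π/(21n)).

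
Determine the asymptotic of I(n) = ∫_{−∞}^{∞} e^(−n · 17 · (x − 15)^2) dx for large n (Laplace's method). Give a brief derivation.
I(n) = sqrt(π/(17n))

Here φ(x) = 17 · (x − 15)^2 has its unique minimum at x* = 15 with φ(x*) = 0 and φ''(x*) = 34. Laplace's method gives
  I(n) ~ e^(−n φ(x*)) · sqrt(2π / (n · φ''(x*))) = sqrt(2π / (34n)) = sqrt(π/(17n)).
This is exact: substituting u = (x − 15)·sqrt(17n) gives I(n) = (1/sqrt(17n)) ∫_{−∞}^{∞} e^(−u^2) du = sqrt(π/(17n)).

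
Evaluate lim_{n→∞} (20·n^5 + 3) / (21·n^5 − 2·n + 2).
lim = 20/21

For large n the leading n^5 terms dominate both numerator and denominator. Dividing top and bottom by n^5, every other term tends to 0, leaving 20/21.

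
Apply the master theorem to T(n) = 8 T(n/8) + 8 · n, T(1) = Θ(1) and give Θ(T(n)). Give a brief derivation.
T(n) = Θ(n log n)

log_8 8 = 1, and f(n) = 8 · n = Θ(n^(log_8 8)). This is Case 2 of the master theorem: T(n) = Θ(f(n) · log n) = Θ(n log n).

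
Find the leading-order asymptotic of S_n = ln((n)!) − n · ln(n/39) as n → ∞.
S_n ~ n · (ln 39 − 1) + O(ln n)

Stirling: ln((n)!) = n ln(n) − n + O(ln n).
  S_n = n ln(n) − n − n ln(n/39) + O(ln n)
      = n ln(n) − n ln n + n ln 39 − n + O(ln n)
      = n ln 39 − n + O(ln n)
      = n (ln 39 − 1) + O(ln n).
Numerically ln(39) − 1 ≈ 2.6636.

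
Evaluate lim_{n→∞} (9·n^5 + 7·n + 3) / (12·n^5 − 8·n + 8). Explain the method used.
lim = 9/12 = 3/4

For large n the leading n^5 terms dominate both numerator and denominator. Dividing top and bottom by n^5, every other term tends to 0, leaving 9/12 = 3/4.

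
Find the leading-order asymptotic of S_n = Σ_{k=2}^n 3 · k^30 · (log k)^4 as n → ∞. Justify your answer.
S_n ~ 3 · n^31 · (log n)^4 / 31

By integral comparison, S_n = ∫_1^n 3 · x^30 · (log x)^4 dx + O(n^30 · (log n)^4). For the integral, the leading term of ∫_1^n x^30 (log x)^4 dx is n^31/31 · (log n)^4 (by repeated integration by parts; each step lowers the log-exponent and produces a relatively O(1/log n) correction). Hence S_n ~ 3 · n^31 · (log n)^4 / 31.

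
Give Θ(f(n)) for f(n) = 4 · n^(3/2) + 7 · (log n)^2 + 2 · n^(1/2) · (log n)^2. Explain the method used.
f(n) ∈ Θ(n^(3/2))

Compare the terms by growth order. For large n, n^a · (log n)^b dominates n^a' · (log n)^b' iff a > a', or (a = a' and b > b'). Ranking the 3 terms shows the dominant one is 4 · n^(3/2). Hence f(n) ∈ Θ(n^(3/2)).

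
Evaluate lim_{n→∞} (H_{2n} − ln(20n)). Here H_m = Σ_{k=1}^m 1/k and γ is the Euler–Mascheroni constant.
lim = −ln 10 + γ

By Euler-Maclaurin, H_m = ln m + γ + O(1/m). So
  H_{2n} − ln(20n) = ln(2n) + γ − ln(20n) + O(1/n)
                       = ln(2/20) + γ + O(1/n).
Hence the limit is ln(2/20) + γ (= −ln 10).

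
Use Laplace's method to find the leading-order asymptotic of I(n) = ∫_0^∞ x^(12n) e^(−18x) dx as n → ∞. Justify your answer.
I(n) ~ (sqrt(2π·12n) / 18) · (12n/(18e))^(12n)

Write the integrand as exp(12n ln x − 18x) and set f(x) = 12n ln x − 18x. Then f'(x) = 12n/x − 18 = 0 at x* = 12n/18, and f''(x*) = −12n/x*^2 = −18^2/(12n). Laplace's method (interior maximum) gives
  I(n) ~ e^(f(x*)) · sqrt(2π / |f''(x*)|)
        = exp(12n ln(12n/18) − 12n) · sqrt(2π · 12n / 18^2)
        = (12n/18)^(12n) e^(−12n) · sqrt(2π·12n) / 18
        = (sqrt(2π·12n) / 18) · (12n/(18e))^(12n).
This matches Γ(12n+1)/18^(12n+1) with Stirling applied to Γ.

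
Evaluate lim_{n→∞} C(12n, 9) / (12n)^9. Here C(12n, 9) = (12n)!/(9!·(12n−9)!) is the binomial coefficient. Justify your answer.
lim = 1/9! = 1/362880

With N = 12n → ∞: C(N, 9) / N^9 = [N(N−1)…(N−8)] / (9! · N^9) = (1/9!) · 1 · (1 − 1/(12n)) · … · (1 − 8/(12n)). Each factor → 1 as N → ∞, so the limit is 1/9! = 1/362880.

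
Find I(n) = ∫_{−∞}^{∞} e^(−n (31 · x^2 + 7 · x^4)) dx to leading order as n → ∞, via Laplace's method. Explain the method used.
I(n) ~ sqrt(π/(31n))

φ(x) = 31 · x^2 + 7 · x^4 has its unique global minimum at x* = 0 (since φ'(x) = 62x + 28x^3 = 0 only at x = 0 for real x with both coefficients positive, and φ → ∞ as |x| → ∞). At x* = 0, φ(0) = 0 and φ''(0) = 62. Laplace's method then gives
  I(n) ~ sqrt(2π / (n · φ''(0))) · e^(−n φ(0)) = sqrt(2π / (62n)) = sqrt(π/(31n)).
The 7 · x^4 term contributes only at subleading order (an O(1/n) relative correction).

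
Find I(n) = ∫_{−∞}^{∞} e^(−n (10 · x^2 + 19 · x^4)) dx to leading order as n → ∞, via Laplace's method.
I(n) ~ sqrt(π/(10n))

φ(x) = 10 · x^2 + 19 · x^4 has its unique global minimum at x* = 0 (since φ'(x) = 20x + 76x^3 = 0 only at x = 0 for real x with both coefficients positive, and φ → ∞ as |x| → ∞). At x* = 0, φ(0) = 0 and φ''(0) = 20. Laplace's method then gives
  I(n) ~ sqrt(2π / (n · φ''(0))) · e^(−n φ(0)) = sqrt(2π / (20n)) = sqrt(π/(10n)).
The 19 · x^4 term contributes only at subleading order (an O(1/n) relative correction).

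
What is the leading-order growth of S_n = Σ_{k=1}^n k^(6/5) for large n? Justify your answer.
S_n ~ (5/11) · n^(11/5)

Integral comparison: Σ_{k=1}^n k^(6/5) = ∫_0^n x^(6/5) dx + O(n^(6/5)). The integral is n^(1 + 6/5) / (1 + 6/5) = n^((6+5)/5) / ((6+5)/5) = (5/11) · n^(11/5).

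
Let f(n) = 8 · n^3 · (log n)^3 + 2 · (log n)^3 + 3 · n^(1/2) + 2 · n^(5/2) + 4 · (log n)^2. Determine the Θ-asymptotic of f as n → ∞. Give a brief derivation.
f(n) ∈ Θ(n^3 · (log n)^3)

Compare the terms by growth order. For large n, n^a · (log n)^b dominates n^a' · (log n)^b' iff a > a', or (a = a' and b > b'). Ranking the 5 terms shows the dominant one is 8 · n^3 · (log n)^3. Hence f(n) ∈ Θ(n^3 · (log n)^3).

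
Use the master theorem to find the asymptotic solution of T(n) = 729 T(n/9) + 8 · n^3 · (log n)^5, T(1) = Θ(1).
T(n) = Θ(n^3 · (log n)^6)

Here log_9 729 = 3 and f(n) = 8 · n^3 · (log n)^5 = Θ(n^(log_9 729) · (log n)^5). This is the extended Case 2 of the master theorem (f matches the critical exponent up to log factors), giving T(n) = Θ(n^(log_9 729) · (log n)^(5+1)) = Θ(n^3 · (log n)^6).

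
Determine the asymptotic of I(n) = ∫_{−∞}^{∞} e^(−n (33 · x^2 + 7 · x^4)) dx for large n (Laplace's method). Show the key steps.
I(n) ~ sqrt(π/(33n))

φ(x) = 33 · x^2 + 7 · x^4 has its unique global minimum at x* = 0 (since φ'(x) = 66x + 28x^3 = 0 only at x = 0 for real x with both coefficients positive, and φ → ∞ as |x| → ∞). At x* = 0, φ(0) = 0 and φ''(0) = 66. Laplace's method then gives
  I(n) ~ sqrt(2π / (n · φ''(0))) · e^(−n φ(0)) = sqrt(2π / (66n)) = sqrt(π/(33n)).
The 7 · x^4 term contributes only at subleading order (an O(1/n) relative correction).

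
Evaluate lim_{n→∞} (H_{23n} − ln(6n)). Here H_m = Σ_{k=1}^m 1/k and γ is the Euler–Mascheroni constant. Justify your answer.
lim = ln(23/6) + γ

By Euler-Maclaurin, H_m = ln m + γ + O(1/m). So
  H_{23n} − ln(6n) = ln(23n) + γ − ln(6n) + O(1/n)
                       = ln(23/6) + γ + O(1/n).
Hence the limit is ln(23/6) + γ.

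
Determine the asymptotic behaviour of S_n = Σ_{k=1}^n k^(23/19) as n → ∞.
S_n ~ (19/42) · n^(42/19)

Integral comparison: Σ_{k=1}^n k^(23/19) = ∫_0^n x^(23/19) dx + O(n^(23/19)). The integral is n^(1 + 23/19) / (1 + 23/19) = n^((23+19)/19) / ((23+19)/19) = (19/42) · n^(42/19).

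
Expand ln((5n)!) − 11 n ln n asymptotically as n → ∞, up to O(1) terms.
ln((5n)!) − 11 n ln n = −6 n ln n + 5(ln 5 − 1) n + (1/2) ln(2π·5n) + O(1/n)

Stirling: ln((5n)!) = 5n ln(5n) − 5n + (1/2) ln(2π·5n) + O(1/n).
Expand 5n ln(5n) = 5n (ln n + ln 5) = 5n ln n + 5n ln 5.
Subtract 11n ln n: leading term is (5 − 11) n ln n = −6 n ln n. The next term is 5n ln 5 − 5n = 5(ln 5 − 1) n. Then the (1/2) ln(2π·5n) correction.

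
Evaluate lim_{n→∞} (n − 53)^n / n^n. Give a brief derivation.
lim = e^(−53)

Rewrite as (1 − 53/n)^(n). By the standard limit (1 + x/n)^n → e^x, we have (1 − 53/n)^n → e^(−53), and raising to the 1st power gives e^(−53).
More precisely, ln[(1 − 53/n)^(n)] = n · ln(1 − 53/n) = n · (-53/n + O(1/n^2)) = -53 + O(1/n) → -53.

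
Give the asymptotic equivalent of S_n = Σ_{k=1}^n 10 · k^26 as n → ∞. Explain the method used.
S_n ~ 10 · n^27 / 27

By integral comparison (Euler-Maclaurin), Σ_{k=1}^n 10 · k^26 = 10 · ∫_0^n x^26 dx + O(n^26) = 10 · n^27/27 + O(n^26). (Equivalently, Faulhaber's formula gives the same leading term.)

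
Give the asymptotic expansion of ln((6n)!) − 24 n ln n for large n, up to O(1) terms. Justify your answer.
ln((6n)!) − 24 n ln n = −18 n ln n + 6(ln 6 − 1) n + (1/2) ln(2π·6n) + O(1/n)

Stirling: ln((6n)!) = 6n ln(6n) − 6n + (1/2) ln(2π·6n) + O(1/n).
Expand 6n ln(6n) = 6n (ln n + ln 6) = 6n ln n + 6n ln 6.
Subtract 24n ln n: leading term is (6 − 24) n ln n = −18 n ln n. The next term is 6n ln 6 − 6n = 6(ln 6 − 1) n. Then the (1/2) ln(2π·6n) correction.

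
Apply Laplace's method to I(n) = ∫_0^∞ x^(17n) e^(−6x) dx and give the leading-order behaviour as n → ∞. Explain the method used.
I(n) ~ (sqrt(2π·17n) / 6) · (17n/(6e))^(17n)

Write the integrand as exp(17n ln x − 6x) and set f(x) = 17n ln x − 6x. Then f'(x) = 17n/x − 6 = 0 at x* = 17n/6, and f''(x*) = −17n/x*^2 = −6^2/(17n). Laplace's method (interior maximum) gives
  I(n) ~ e^(f(x*)) · sqrt(2π / |f''(x*)|)
        = exp(17n ln(17n/6) − 17n) · sqrt(2π · 17n / 6^2)
        = (17n/6)^(17n) e^(−17n) · sqrt(2π·17n) / 6
        = (sqrt(2π·17n) / 6) · (17n/(6e))^(17n).
This matches Γ(17n+1)/6^(17n+1) with Stirling applied to Γ.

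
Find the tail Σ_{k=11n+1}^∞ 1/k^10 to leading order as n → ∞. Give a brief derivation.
Σ_{k>11n} 1/k^10 ~ 1/(9 · (11n)^9)

Compare to the integral: ∫_{11n}^∞ x^(−10) dx = [−x^(−9)/9]_{11n}^∞ = 1/((10−1)·(11n)^9). Euler-Maclaurin then gives
  Σ_{k>11n} 1/k^10 = ∫_{11n}^∞ dx/x^10 − 1/(2·(11n)^10) + O(1/(11n)^11).
(Equivalently this is ζ(10) − Σ_{k≤11n} 1/k^10.)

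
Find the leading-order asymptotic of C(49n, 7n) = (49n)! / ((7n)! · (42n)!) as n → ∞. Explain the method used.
C(49n, 7n) ~ (823543/46656)^(7n) · sqrt(7/(12π·7n))

Write N = 7n. Apply Stirling to each factorial:
  (7N)! ~ sqrt(2π·7N) · (7N/e)^(7N),
  N! ~ sqrt(2π N) · (N/e)^N,
  (6N)! ~ sqrt(2π·6N) · (6N/e)^(6N).
The exponential factors combine to (7N)^(7N) / (N^N · (6N)^(6N)) = 7^(7N)/6^(6N) = (7^7/6^6)^N = (823543/46656)^N.
The square-root prefactors combine to sqrt(2π·7N) / (sqrt(2π N)·sqrt(2π·6N)) = sqrt(7 / (2π·6·N)) = sqrt(7/(12π·7n)).
Substituting N = 7n: C(49n, 7n) ~ (823543/46656)^(7n) · sqrt(7/(12π·7n)).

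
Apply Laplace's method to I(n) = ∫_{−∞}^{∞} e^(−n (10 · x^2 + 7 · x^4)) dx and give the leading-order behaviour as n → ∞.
I(n) ~ sqrt(π/(10n))

φ(x) = 10 · x^2 + 7 · x^4 has its unique global minimum at x* = 0 (since φ'(x) = 20x + 28x^3 = 0 only at x = 0 for real x with both coefficients positive, and φ → ∞ as |x| → ∞). At x* = 0, φ(0) = 0 and φ''(0) = 20. Laplace's method then gives
  I(n) ~ sqrt(2π / (n · φ''(0))) · e^(−n φ(0)) = sqrt(2π / (20n)) = sqrt(π/(10n)).
The 7 · x^4 term contributes only at subleading order (an O(1/n) relative correction).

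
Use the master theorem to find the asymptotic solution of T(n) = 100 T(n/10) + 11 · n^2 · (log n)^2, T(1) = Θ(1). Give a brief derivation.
T(n) = Θ(n^2 · (log n)^3)

Here log_10 100 = 2 and f(n) = 11 · n^2 · (log n)^2 = Θ(n^(log_10 100) · (log n)^2). This is the extended Case 2 of the master theorem (f matches the critical exponent up to log factors), giving T(n) = Θ(n^(log_10 100) · (log n)^(2+1)) = Θ(n^2 · (log n)^3).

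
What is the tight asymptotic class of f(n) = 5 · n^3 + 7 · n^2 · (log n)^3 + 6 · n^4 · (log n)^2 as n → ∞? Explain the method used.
f(n) ∈ Θ(n^4 · (log n)^2)

Compare the terms by growth order. For large n, n^a · (log n)^b dominates n^a' · (log n)^b' iff a > a', or (a = a' and b > b'). Ranking the 3 terms shows the dominant one is 6 · n^4 · (log n)^2. Hence f(n) ∈ Θ(n^4 · (log n)^2).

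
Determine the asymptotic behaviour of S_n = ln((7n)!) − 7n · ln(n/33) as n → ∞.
S_n ~ 7n · (ln 231 − 1) + O(ln n)

Stirling: ln((7n)!) = 7n ln(7n) − 7n + O(ln n).
  S_n = 7n ln(7n) − 7n − 7n ln(n/33) + O(ln n)
      = 7n ln(7n) − 7n ln n + 7n ln 33 − 7n + O(ln n)
      = 7n ln 7 + 7n ln 33 − 7n + O(ln n)
      = 7n (ln 231 − 1) + O(ln n).
Numerically ln(231) − 1 ≈ 4.4424.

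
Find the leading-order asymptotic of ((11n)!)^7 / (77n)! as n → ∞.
((11n)!)^7/(77n)! ~ ((2π·11n)^(6/2) / sqrt(7)) · 7^(−7·11n)  →  0

Write N = 11n. Stirling: N! ~ sqrt(2π N)(N/e)^N and (7N)! ~ sqrt(2π·7N)·(7N/e)^(7N).
  (N!)^7/(7N)! ~ (2π N)^(7/2) (N/e)^(7N) / [sqrt(2π·7N) (7N/e)^(7N)]
     = (2π N)^(7/2) / sqrt(2π·7N) · (N/(7N))^(7N)
     = (2π N)^((7−1)/2) / sqrt(7) · 7^(−7N).
Since 7^7 > 1, the factor 7^(−7N) decays exponentially, so the ratio → 0. Substituting N = 11n gives the stated form.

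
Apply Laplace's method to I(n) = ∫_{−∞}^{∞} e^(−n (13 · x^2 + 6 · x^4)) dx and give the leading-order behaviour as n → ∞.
I(n) ~ sqrt(π/(13n))

φ(x) = 13 · x^2 + 6 · x^4 has its unique global minimum at x* = 0 (since φ'(x) = 26x + 24x^3 = 0 only at x = 0 for real x with both coefficients positive, and φ → ∞ as |x| → ∞). At x* = 0, φ(0) = 0 and φ''(0) = 26. Laplace's method then gives
  I(n) ~ sqrt(2π / (n · φ''(0))) · e^(−n φ(0)) = sqrt(2π / (26n)) = sqrt(π/(13n)).
The 6 · x^4 term contributes only at subleading order (an O(1/n) relative correction).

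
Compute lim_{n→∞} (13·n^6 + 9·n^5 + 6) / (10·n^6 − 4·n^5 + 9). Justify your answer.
lim = 13/10

For large n the leading n^6 terms dominate both numerator and denominator. Dividing top and bottom by n^6, every other term tends to 0, leaving 13/10.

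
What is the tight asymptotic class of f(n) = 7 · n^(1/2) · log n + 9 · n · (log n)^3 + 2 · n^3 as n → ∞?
f(n) ∈ Θ(n^3)

Compare the terms by growth order. For large n, n^a · (log n)^b dominates n^a' · (log n)^b' iff a > a', or (a = a' and b > b'). Ranking the 3 terms shows the dominant one is 2 · n^3. Hence f(n) ∈ Θ(n^3).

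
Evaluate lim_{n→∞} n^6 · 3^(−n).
lim = 0

Exponentials with base > 1 dominate every fixed polynomial: for any fixed c, n^c / 3^n → 0 as n → ∞ (e.g. by the ratio test, or by writing 3^n = e^(n ln 3) and noting e^(n ln 3) / n^c → ∞). Hence n^6 · 3^(−n) = n^6 / 3^n → 0.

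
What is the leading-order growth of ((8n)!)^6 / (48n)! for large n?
((8n)!)^6/(48n)! ~ ((2π·8n)^(5/2) / sqrt(6)) · 6^(−6·8n)  →  0

Write N = 8n. Stirling: N! ~ sqrt(2π N)(N/e)^N and (6N)! ~ sqrt(2π·6N)·(6N/e)^(6N).
  (N!)^6/(6N)! ~ (2π N)^(6/2) (N/e)^(6N) / [sqrt(2π·6N) (6N/e)^(6N)]
     = (2π N)^(6/2) / sqrt(2π·6N) · (N/(6N))^(6N)
     = (2π N)^((6−1)/2) / sqrt(6) · 6^(−6N).
Since 6^6 > 1, the factor 6^(−6N) decays exponentially, so the ratio → 0. Substituting N = 8n gives the stated form.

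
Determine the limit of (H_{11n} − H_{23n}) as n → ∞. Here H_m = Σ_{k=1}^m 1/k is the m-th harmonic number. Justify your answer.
lim = ln(11/23)

Euler-Maclaurin gives H_m = ln m + γ + 1/(2m) + O(1/m^2). The γ and O(1/m) terms cancel in the difference:
  H_{11n} − H_{23n} = ln(11n) − ln(23n) + O(1/n) = ln(11/23) + O(1/n).
Hence the limit is ln(11/23).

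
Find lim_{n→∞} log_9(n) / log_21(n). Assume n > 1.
lim = ln(21) / ln(9) = log_9(21)

Change of base: log_9(n) = ln n / ln 9 and log_21(n) = ln n / ln 21. The ratio is (ln n / ln 9) · (ln 21 / ln n) = ln 21 / ln 9, a constant independent of n. So the limit is ln 21 / ln 9 = log_9(21).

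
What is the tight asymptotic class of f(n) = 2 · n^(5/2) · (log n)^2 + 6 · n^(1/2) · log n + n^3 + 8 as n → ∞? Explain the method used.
f(n) ∈ Θ(n^3)

Compare the terms by growth order. For large n, n^a · (log n)^b dominates n^a' · (log n)^b' iff a > a', or (a = a' and b > b'). Ranking the 4 terms shows the dominant one is n^3. Hence f(n) ∈ Θ(n^3).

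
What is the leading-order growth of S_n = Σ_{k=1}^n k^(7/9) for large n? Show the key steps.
S_n ~ (9/16) · n^(16/9)

Integral comparison: Σ_{k=1}^n k^(7/9) = ∫_0^n x^(7/9) dx + O(n^(7/9)). The integral is n^(1 + 7/9) / (1 + 7/9) = n^((7+9)/9) / ((7+9)/9) = (9/16) · n^(16/9).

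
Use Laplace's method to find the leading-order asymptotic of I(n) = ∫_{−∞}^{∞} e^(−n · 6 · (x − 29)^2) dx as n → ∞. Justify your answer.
I(n) = sqrt(π/(6n))

Here φ(x) = 6 · (x − 29)^2 has its unique minimum at x* = 29 with φ(x*) = 0 and φ''(x*) = 12. Laplace's method gives
  I(n) ~ e^(−n φ(x*)) · sqrt(2π / (n · φ''(x*))) = sqrt(2π / (12n)) = sqrt(π/(6n)).
This is exact: substituting u = (x − 29)·sqrt(6n) gives I(n) = (1/sqrt(6n)) ∫_{−∞}^{∞} e^(−u^2) du = sqrt(π/(6n)).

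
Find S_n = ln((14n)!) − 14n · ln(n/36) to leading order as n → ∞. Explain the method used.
S_n ~ 14n · (ln 504 − 1) + O(ln n)

Stirling: ln((14n)!) = 14n ln(14n) − 14n + O(ln n).
  S_n = 14n ln(14n) − 14n − 14n ln(n/36) + O(ln n)
      = 14n ln(14n) − 14n ln n + 14n ln 36 − 14n + O(ln n)
      = 14n ln 14 + 14n ln 36 − 14n + O(ln n)
      = 14n (ln 504 − 1) + O(ln n).
Numerically ln(504) − 1 ≈ 5.2226.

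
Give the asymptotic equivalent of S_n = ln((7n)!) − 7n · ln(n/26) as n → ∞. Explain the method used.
S_n ~ 7n · (ln 182 − 1) + O(ln n)

Stirling: ln((7n)!) = 7n ln(7n) − 7n + O(ln n).
  S_n = 7n ln(7n) − 7n − 7n ln(n/26) + O(ln n)
      = 7n ln(7n) − 7n ln n + 7n ln 26 − 7n + O(ln n)
      = 7n ln 7 + 7n ln 26 − 7n + O(ln n)
      = 7n (ln 182 − 1) + O(ln n).
Numerically ln(182) − 1 ≈ 4.2040.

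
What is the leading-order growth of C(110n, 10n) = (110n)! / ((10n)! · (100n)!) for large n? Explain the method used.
C(110n, 10n) ~ (285311670611/10000000000)^(10n) · sqrt(11/(20π·10n))

Write N = 10n. Apply Stirling to each factorial:
  (11N)! ~ sqrt(2π·11N) · (11N/e)^(11N),
  N! ~ sqrt(2π N) · (N/e)^N,
  (10N)! ~ sqrt(2π·10N) · (10N/e)^(10N).
The exponential factors combine to (11N)^(11N) / (N^N · (10N)^(10N)) = 11^(11N)/10^(10N) = (11^11/10^10)^N = (285311670611/10000000000)^N.
The square-root prefactors combine to sqrt(2π·11N) / (sqrt(2π N)·sqrt(2π·10N)) = sqrt(11 / (2π·10·N)) = sqrt(11/(20π·10n)).
Substituting N = 10n: C(110n, 10n) ~ (285311670611/10000000000)^(10n) · sqrt(11/(20π·10n)).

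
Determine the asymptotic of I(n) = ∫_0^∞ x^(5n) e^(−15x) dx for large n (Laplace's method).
I(n) ~ (sqrt(2π·5n) / 15) · (5n/(15e))^(5n)

Write the integrand as exp(5n ln x − 15x) and set f(x) = 5n ln x − 15x. Then f'(x) = 5n/x − 15 = 0 at x* = 5n/15, and f''(x*) = −5n/x*^2 = −15^2/(5n). Laplace's method (interior maximum) gives
  I(n) ~ e^(f(x*)) · sqrt(2π / |f''(x*)|)
        = exp(5n ln(5n/15) − 5n) · sqrt(2π · 5n / 15^2)
        = (5n/15)^(5n) e^(−5n) · sqrt(2π·5n) / 15
        = (sqrt(2π·5n) / 15) · (5n/(15e))^(5n).
This matches Γ(5n+1)/15^(5n+1) with Stirling applied to Γ.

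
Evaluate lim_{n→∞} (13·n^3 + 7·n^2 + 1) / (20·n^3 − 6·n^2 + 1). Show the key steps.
lim = 13/20

For large n the leading n^3 terms dominate both numerator and denominator. Dividing top and bottom by n^3, every other term tends to 0, leaving 13/20.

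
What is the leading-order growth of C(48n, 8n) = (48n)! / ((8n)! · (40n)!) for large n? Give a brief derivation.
C(48n, 8n) ~ (46656/3125)^(8n) · sqrt(3/(5π·8n))

Write N = 8n. Apply Stirling to each factorial:
  (6N)! ~ sqrt(2π·6N) · (6N/e)^(6N),
  N! ~ sqrt(2π N) · (N/e)^N,
  (5N)! ~ sqrt(2π·5N) · (5N/e)^(5N).
The exponential factors combine to (6N)^(6N) / (N^N · (5N)^(5N)) = 6^(6N)/5^(5N) = (6^6/5^5)^N = (46656/3125)^N.
The square-root prefactors combine to sqrt(2π·6N) / (sqrt(2π N)·sqrt(2π·5N)) = sqrt(6 / (2π·5·N)) = sqrt(3/(5π·8n)).
Substituting N = 8n: C(48n, 8n) ~ (46656/3125)^(8n) · sqrt(3/(5π·8n)).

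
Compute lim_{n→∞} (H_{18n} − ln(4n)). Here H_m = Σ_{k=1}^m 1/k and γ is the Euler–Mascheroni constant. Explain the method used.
lim = ln(9/2) + γ

By Euler-Maclaurin, H_m = ln m + γ + O(1/m). So
  H_{18n} − ln(4n) = ln(18n) + γ − ln(4n) + O(1/n)
                       = ln(18/4) + γ + O(1/n).
Hence the limit is ln(18/4) + γ (= ln(9/2)).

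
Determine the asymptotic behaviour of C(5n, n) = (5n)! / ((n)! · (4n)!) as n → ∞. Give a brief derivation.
C(5n, n) ~ (3125/256)^(n) · sqrt(5/(8π·n))

Write N = n. Apply Stirling to each factorial:
  (5N)! ~ sqrt(2π·5N) · (5N/e)^(5N),
  N! ~ sqrt(2π N) · (N/e)^N,
  (4N)! ~ sqrt(2π·4N) · (4N/e)^(4N).
The exponential factors combine to (5N)^(5N) / (N^N · (4N)^(4N)) = 5^(5N)/4^(4N) = (5^5/4^4)^N = (3125/256)^N.
The square-root prefactors combine to sqrt(2π·5N) / (sqrt(2π N)·sqrt(2π·4N)) = sqrt(5 / (2π·4·N)) = sqrt(5/(8π·n)).
Substituting N = n: C(5n, n) ~ (3125/256)^(n) · sqrt(5/(8π·n)).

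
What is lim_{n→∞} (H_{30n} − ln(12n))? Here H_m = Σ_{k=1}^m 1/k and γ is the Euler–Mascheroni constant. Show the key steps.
lim = ln(5/2) + γ

By Euler-Maclaurin, H_m = ln m + γ + O(1/m). So
  H_{30n} − ln(12n) = ln(30n) + γ − ln(12n) + O(1/n)
                       = ln(30/12) + γ + O(1/n).
Hence the limit is ln(30/12) + γ (= ln(5/2)).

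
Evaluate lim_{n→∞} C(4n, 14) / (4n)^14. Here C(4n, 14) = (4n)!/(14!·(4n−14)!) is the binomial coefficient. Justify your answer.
lim = 1/14! = 1/87178291200

With N = 4n → ∞: C(N, 14) / N^14 = [N(N−1)…(N−13)] / (14! · N^14) = (1/14!) · 1 · (1 − 1/(4n)) · … · (1 − 13/(4n)). Each factor → 1 as N → ∞, so the limit is 1/14! = 1/87178291200.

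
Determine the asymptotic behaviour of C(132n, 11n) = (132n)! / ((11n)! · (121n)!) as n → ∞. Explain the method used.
C(132n, 11n) ~ (8916100448256/285311670611)^(11n) · sqrt(6/(11π·11n))

Write N = 11n. Apply Stirling to each factorial:
  (12N)! ~ sqrt(2π·12N) · (12N/e)^(12N),
  N! ~ sqrt(2π N) · (N/e)^N,
  (11N)! ~ sqrt(2π·11N) · (11N/e)^(11N).
The exponential factors combine to (12N)^(12N) / (N^N · (11N)^(11N)) = 12^(12N)/11^(11N) = (12^12/11^11)^N = (8916100448256/285311670611)^N.
The square-root prefactors combine to sqrt(2π·12N) / (sqrt(2π N)·sqrt(2π·11N)) = sqrt(12 / (2π·11·N)) = sqrt(6/(11π·11n)).
Substituting N = 11n: C(132n, 11n) ~ (8916100448256/285311670611)^(11n) · sqrt(6/(11π·11n)).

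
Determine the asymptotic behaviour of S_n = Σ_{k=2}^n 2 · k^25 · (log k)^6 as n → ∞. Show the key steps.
S_n ~ n^26 · (log n)^6 / 13

By integral comparison, S_n = ∫_1^n 2 · x^25 · (log x)^6 dx + O(n^25 · (log n)^6). For the integral, the leading term of ∫_1^n x^25 (log x)^6 dx is n^26/26 · (log n)^6 (by repeated integration by parts; each step lowers the log-exponent and produces a relatively O(1/log n) correction). Hence S_n ~ n^26 · (log n)^6 / 13.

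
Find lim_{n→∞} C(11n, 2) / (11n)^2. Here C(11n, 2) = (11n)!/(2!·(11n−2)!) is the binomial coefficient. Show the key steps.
lim = 1/2! = 1/2

With N = 11n → ∞: C(N, 2) / N^2 = [N(N−1)…(N−1)] / (2! · N^2) = (1/2!) · 1 · (1 − 1/(11n)). Each factor → 1 as N → ∞, so the limit is 1/2! = 1/2.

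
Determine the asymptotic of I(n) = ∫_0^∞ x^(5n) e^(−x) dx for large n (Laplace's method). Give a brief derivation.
I(n) ~ sqrt(2π·5n) · (5n/e)^(5n)

Write the integrand as exp(5n ln x − x) and set f(x) = 5n ln x − x. Then f'(x) = 5n/x − 1 = 0 at x* = 5n, and f''(x*) = −5n/x*^2 = −1/(5n). Laplace's method (interior maximum) gives
  I(n) ~ e^(f(x*)) · sqrt(2π / |f''(x*)|)
        = exp(5n ln(5n) − 5n) · sqrt(2π · 5n)
        = (5n)^(5n) e^(−5n) · sqrt(2π·5n)
        = sqrt(2π·5n) · (5n/e)^(5n).
This matches Γ(5n+1) with Stirling applied to Γ.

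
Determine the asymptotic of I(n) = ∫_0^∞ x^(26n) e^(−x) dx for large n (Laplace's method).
I(n) ~ sqrt(2π·26n) · (26n/e)^(26n)

Write the integrand as exp(26n ln x − x) and set f(x) = 26n ln x − x. Then f'(x) = 26n/x − 1 = 0 at x* = 26n, and f''(x*) = −26n/x*^2 = −1/(26n). Laplace's method (interior maximum) gives
  I(n) ~ e^(f(x*)) · sqrt(2π / |f''(x*)|)
        = exp(26n ln(26n) − 26n) · sqrt(2π · 26n)
        = (26n)^(26n) e^(−26n) · sqrt(2π·26n)
        = sqrt(2π·26n) · (26n/e)^(26n).
This matches Γ(26n+1) with Stirling applied to Γ.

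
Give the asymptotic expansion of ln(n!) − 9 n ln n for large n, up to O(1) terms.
ln(n!) − 9 n ln n = −8 n ln n − n + (1/2) ln(2π n) + O(1/n)

Stirling: ln((n)!) = n ln(n) − n + (1/2) ln(2π·n) + O(1/n).
Here n ln(n) = n ln n.
Subtract 9n ln n: leading term is (1 − 9) n ln n = −8 n ln n. The next term is −n. Then the (1/2) ln(2π·n) correction.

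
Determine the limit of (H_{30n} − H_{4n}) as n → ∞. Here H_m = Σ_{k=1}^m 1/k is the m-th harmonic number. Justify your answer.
lim = ln(30/4) = ln(15/2)

Euler-Maclaurin gives H_m = ln m + γ + 1/(2m) + O(1/m^2). The γ and O(1/m) terms cancel in the difference:
  H_{30n} − H_{4n} = ln(30n) − ln(4n) + O(1/n) = ln(30/4) + O(1/n).
Hence the limit is ln(30/4) = ln(15/2).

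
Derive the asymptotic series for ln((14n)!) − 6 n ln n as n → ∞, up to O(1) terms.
ln((14n)!) − 6 n ln n = 8 n ln n + 14(ln 14 − 1) n + (1/2) ln(2π·14n) + O(1/n)

Stirling: ln((14n)!) = 14n ln(14n) − 14n + (1/2) ln(2π·14n) + O(1/n).
Expand 14n ln(14n) = 14n (ln n + ln 14) = 14n ln n + 14n ln 14.
Subtract 6n ln n: leading term is (14 − 6) n ln n = 8 n ln n. The next term is 14n ln 14 − 14n = 14(ln 14 − 1) n. Then the (1/2) ln(2π·14n) correction.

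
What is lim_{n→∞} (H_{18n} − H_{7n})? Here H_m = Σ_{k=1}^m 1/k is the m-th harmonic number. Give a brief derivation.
lim = ln(18/7)

Euler-Maclaurin gives H_m = ln m + γ + 1/(2m) + O(1/m^2). The γ and O(1/m) terms cancel in the difference:
  H_{18n} − H_{7n} = ln(18n) − ln(7n) + O(1/n) = ln(18/7) + O(1/n).
Hence the limit is ln(18/7).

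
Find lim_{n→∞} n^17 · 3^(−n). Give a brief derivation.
lim = 0

Exponentials with base > 1 dominate every fixed polynomial: for any fixed c, n^c / 3^n → 0 as n → ∞ (e.g. by the ratio test, or by writing 3^n = e^(n ln 3) and noting e^(n ln 3) / n^c → ∞). Hence n^17 · 3^(−n) = n^17 / 3^n → 0.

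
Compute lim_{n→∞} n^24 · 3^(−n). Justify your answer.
lim = 0

Exponentials with base > 1 dominate every fixed polynomial: for any fixed c, n^c / 3^n → 0 as n → ∞ (e.g. by the ratio test, or by writing 3^n = e^(n ln 3) and noting e^(n ln 3) / n^c → ∞). Hence n^24 · 3^(−n) = n^24 / 3^n → 0.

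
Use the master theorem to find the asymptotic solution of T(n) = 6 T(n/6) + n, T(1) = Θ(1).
T(n) = Θ(n log n)

log_6 6 = 1, and f(n) = n = Θ(n^(log_6 6)). This is Case 2 of the master theorem: T(n) = Θ(f(n) · log n) = Θ(n log n).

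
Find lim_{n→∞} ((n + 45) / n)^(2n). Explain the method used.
lim = e^90

Rewrite as (1 + 45/n)^(2n). By the standard limit (1 + x/n)^n → e^x, we have (1 + 45/n)^n → e^45, and raising to the 2nd power gives e^90.
More precisely, ln[(1 + 45/n)^(2n)] = 2n · ln(1 + 45/n) = 2n · (45/n + O(1/n^2)) = 90 + O(1/n) → 90.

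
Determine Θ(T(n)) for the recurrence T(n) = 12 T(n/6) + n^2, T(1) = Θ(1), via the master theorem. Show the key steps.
T(n) = Θ(n^2)

log_6 12 ≈ 1.387. f(n) = n^2 dominates n^(log_6 12) since 2 > 1.387, and the regularity condition a·f(n/b) = 12·(n/6)^2 = (12/36)·n^2 ≤ c·f(n) holds with c = 12/36 ≈ 0.333 < 1. So this is Case 3: T(n) = Θ(f(n)) = Θ(n^2).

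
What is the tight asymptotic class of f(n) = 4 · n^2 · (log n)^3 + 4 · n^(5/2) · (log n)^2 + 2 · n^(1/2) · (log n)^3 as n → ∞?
f(n) ∈ Θ(n^(5/2) · (log n)^2)

Compare the terms by growth order. For large n, n^a · (log n)^b dominates n^a' · (log n)^b' iff a > a', or (a = a' and b > b'). Ranking the 3 terms shows the dominant one is 4 · n^(5/2) · (log n)^2. Hence f(n) ∈ Θ(n^(5/2) · (log n)^2).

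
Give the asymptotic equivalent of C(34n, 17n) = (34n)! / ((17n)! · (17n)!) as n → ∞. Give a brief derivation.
C(34n, 17n) ~ (4)^(17n) · sqrt(1/(π·17n))

Write N = 17n. Apply Stirling to each factorial:
  (2N)! ~ sqrt(2π·2N) · (2N/e)^(2N),
  N! ~ sqrt(2π N) · (N/e)^N,
  (1N)! ~ sqrt(2π·1N) · (1N/e)^(1N).
The exponential factors combine to (2N)^(2N) / (N^N · (1N)^(1N)) = 2^(2N)/1^(1N) = (2^2/1^1)^N = (4)^N.
The square-root prefactors combine to sqrt(2π·2N) / (sqrt(2π N)·sqrt(2π·1N)) = sqrt(2 / (2π·1·N)) = sqrt(1/(π·17n)).
Substituting N = 17n: C(34n, 17n) ~ (4)^(17n) · sqrt(1/(π·17n)).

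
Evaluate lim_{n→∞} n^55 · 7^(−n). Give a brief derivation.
lim = 0

Exponentials with base > 1 dominate every fixed polynomial: for any fixed c, n^c / 7^n → 0 as n → ∞ (e.g. by the ratio test, or by writing 7^n = e^(n ln 7) and noting e^(n ln 7) / n^c → ∞). Hence n^55 · 7^(−n) = n^55 / 7^n → 0.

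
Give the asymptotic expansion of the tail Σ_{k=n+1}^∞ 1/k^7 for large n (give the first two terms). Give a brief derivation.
Σ_{k>n} 1/k^7 = 1/(6 · n^6) − 1/(2 · n^7) + O(1/n^8)

Compare to the integral: ∫_{n}^∞ x^(−7) dx = [−x^(−6)/6]_{n}^∞ = 1/((7−1)·n^6). The Euler-Maclaurin correction adds −f(n)/2 = −1/(2·n^7). Euler-Maclaurin then gives
  Σ_{k>n} 1/k^7 = ∫_{n}^∞ dx/x^7 − 1/(2·n^7) + O(1/n^8).
(Equivalently this is ζ(7) − Σ_{k≤n} 1/k^7.)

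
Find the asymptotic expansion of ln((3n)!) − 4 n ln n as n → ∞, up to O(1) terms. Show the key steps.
ln((3n)!) − 4 n ln n = −n ln n + 3(ln 3 − 1) n + (1/2) ln(2π·3n) + O(1/n)

Stirling: ln((3n)!) = 3n ln(3n) − 3n + (1/2) ln(2π·3n) + O(1/n).
Expand 3n ln(3n) = 3n (ln n + ln 3) = 3n ln n + 3n ln 3.
Subtract 4n ln n: leading term is (3 − 4) n ln n = −n ln n. The next term is 3n ln 3 − 3n = 3(ln 3 − 1) n. Then the (1/2) ln(2π·3n) correction.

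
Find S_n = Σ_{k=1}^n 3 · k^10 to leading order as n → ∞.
S_n ~ 3 · n^11 / 11

By integral comparison (Euler-Maclaurin), Σ_{k=1}^n 3 · k^10 = 3 · ∫_0^n x^10 dx + O(n^10) = 3 · n^11/11 + O(n^10). (Equivalently, Faulhaber's formula gives the same leading term.)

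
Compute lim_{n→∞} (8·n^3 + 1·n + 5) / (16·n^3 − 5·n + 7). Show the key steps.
lim = 8/16 = 1/2

For large n the leading n^3 terms dominate both numerator and denominator. Dividing top and bottom by n^3, every other term tends to 0, leaving 8/16 = 1/2.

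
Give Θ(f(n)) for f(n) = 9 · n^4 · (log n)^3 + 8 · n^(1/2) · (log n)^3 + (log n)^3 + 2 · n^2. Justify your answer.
f(n) ∈ Θ(n^4 · (log n)^3)

Compare the terms by growth order. For large n, n^a · (log n)^b dominates n^a' · (log n)^b' iff a > a', or (a = a' and b > b'). Ranking the 4 terms shows the dominant one is 9 · n^4 · (log n)^3. Hence f(n) ∈ Θ(n^4 · (log n)^3).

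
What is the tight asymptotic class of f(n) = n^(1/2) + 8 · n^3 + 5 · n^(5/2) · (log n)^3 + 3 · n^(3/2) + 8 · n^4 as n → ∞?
f(n) ∈ Θ(n^4)

Compare the terms by growth order. For large n, n^a · (log n)^b dominates n^a' · (log n)^b' iff a > a', or (a = a' and b > b'). Ranking the 5 terms shows the dominant one is 8 · n^4. Hence f(n) ∈ Θ(n^4).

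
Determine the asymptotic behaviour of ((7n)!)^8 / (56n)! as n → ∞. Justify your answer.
((7n)!)^8/(56n)! ~ ((2π·7n)^(7/2) / sqrt(8)) · 8^(−8·7n)  →  0

Write N = 7n. Stirling: N! ~ sqrt(2π N)(N/e)^N and (8N)! ~ sqrt(2π·8N)·(8N/e)^(8N).
  (N!)^8/(8N)! ~ (2π N)^(8/2) (N/e)^(8N) / [sqrt(2π·8N) (8N/e)^(8N)]
     = (2π N)^(8/2) / sqrt(2π·8N) · (N/(8N))^(8N)
     = (2π N)^((8−1)/2) / sqrt(8) · 8^(−8N).
Since 8^8 > 1, the factor 8^(−8N) decays exponentially, so the ratio → 0. Substituting N = 7n gives the stated form.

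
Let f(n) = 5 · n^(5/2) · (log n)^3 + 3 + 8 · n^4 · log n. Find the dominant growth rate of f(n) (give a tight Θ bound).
f(n) ∈ Θ(n^4 · log n)

Compare the terms by growth order. For large n, n^a · (log n)^b dominates n^a' · (log n)^b' iff a > a', or (a = a' and b > b'). Ranking the 3 terms shows the dominant one is 8 · n^4 · log n. Hence f(n) ∈ Θ(n^4 · log n).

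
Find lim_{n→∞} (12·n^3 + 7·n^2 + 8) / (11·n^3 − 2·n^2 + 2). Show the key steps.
lim = 12/11

For large n the leading n^3 terms dominate both numerator and denominator. Dividing top and bottom by n^3, every other term tends to 0, leaving 12/11.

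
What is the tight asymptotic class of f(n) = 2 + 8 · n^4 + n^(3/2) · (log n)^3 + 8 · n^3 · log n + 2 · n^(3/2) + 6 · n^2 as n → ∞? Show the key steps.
f(n) ∈ Θ(n^4)

Compare the terms by growth order. For large n, n^a · (log n)^b dominates n^a' · (log n)^b' iff a > a', or (a = a' and b > b'). Ranking the 6 terms shows the dominant one is 8 · n^4. Hence f(n) ∈ Θ(n^4).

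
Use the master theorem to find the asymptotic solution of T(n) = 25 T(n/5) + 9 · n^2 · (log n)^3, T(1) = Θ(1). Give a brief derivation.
T(n) = Θ(n^2 · (log n)^4)

Here log_5 25 = 2 and f(n) = 9 · n^2 · (log n)^3 = Θ(n^(log_5 25) · (log n)^3). This is the extended Case 2 of the master theorem (f matches the critical exponent up to log factors), giving T(n) = Θ(n^(log_5 25) · (log n)^(3+1)) = Θ(n^2 · (log n)^4).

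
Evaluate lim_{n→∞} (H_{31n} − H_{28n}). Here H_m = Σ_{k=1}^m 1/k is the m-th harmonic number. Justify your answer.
lim = ln(31/28)

Euler-Maclaurin gives H_m = ln m + γ + 1/(2m) + O(1/m^2). The γ and O(1/m) terms cancel in the difference:
  H_{31n} − H_{28n} = ln(31n) − ln(28n) + O(1/n) = ln(31/28) + O(1/n).
Hence the limit is ln(31/28).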